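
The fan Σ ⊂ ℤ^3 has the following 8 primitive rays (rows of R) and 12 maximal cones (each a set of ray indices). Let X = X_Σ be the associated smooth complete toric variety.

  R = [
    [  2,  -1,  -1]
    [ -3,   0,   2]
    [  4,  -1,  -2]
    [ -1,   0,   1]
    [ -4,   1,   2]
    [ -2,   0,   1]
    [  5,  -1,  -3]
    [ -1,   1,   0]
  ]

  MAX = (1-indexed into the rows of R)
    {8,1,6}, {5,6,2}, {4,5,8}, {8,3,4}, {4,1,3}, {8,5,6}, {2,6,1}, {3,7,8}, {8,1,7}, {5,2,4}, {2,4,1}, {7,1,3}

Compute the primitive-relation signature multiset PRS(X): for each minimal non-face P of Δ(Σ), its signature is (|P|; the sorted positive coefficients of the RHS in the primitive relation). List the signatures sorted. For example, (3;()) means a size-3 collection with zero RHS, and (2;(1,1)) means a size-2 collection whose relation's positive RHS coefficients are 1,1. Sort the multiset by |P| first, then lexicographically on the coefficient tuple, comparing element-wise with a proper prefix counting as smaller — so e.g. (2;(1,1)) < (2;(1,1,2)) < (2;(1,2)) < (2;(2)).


Δ(Σ) — 8 vertices, 12 min non-faces:

  P={3,5}:  v_{3} + v_{5} = 0  →  sig = (2;())
  P={1,5}:  v_{1} + v_{5} = v_{6}  →  sig = (2;(1))
  P={2,7}:  v_{2} + v_{7} = v_{1}  →  sig = (2;(1))
  P={2,8}:  v_{2} + v_{8} = v_{5}  →  sig = (2;(1))
  P={3,6}:  v_{3} + v_{6} = v_{1}  →  sig = (2;(1))
  P={4,6}:  v_{4} + v_{6} = v_{2}  →  sig = (2;(1))
  P={4,7}:  v_{4} + v_{7} = v_{3}  →  sig = (2;(1))
  P={2,3}:  v_{2} + v_{3} = v_{1} + v_{4}  →  sig = (2;(1,1))
  P={5,7}:  v_{5} + v_{7} = v_{1} + v_{8}  →  sig = (2;(1,1))
  P={6,7}:  v_{6} + v_{7} = 2·v_{1} + v_{8}  →  sig = (2;(1,2))
  P={1,4,8}:  v_{1} + v_{4} + v_{8} = 0  →  sig = (3;())
  P={1,3,8}:  v_{1} + v_{3} + v_{8} = v_{7}  →  sig = (3;(1))

Hence PRS(X_Σ) =
{ (2;()),  (2;(1)) ×6,  (2;(1,1)) ×2,  (2;(1,2)),  (3;()),  (3;(1)) }


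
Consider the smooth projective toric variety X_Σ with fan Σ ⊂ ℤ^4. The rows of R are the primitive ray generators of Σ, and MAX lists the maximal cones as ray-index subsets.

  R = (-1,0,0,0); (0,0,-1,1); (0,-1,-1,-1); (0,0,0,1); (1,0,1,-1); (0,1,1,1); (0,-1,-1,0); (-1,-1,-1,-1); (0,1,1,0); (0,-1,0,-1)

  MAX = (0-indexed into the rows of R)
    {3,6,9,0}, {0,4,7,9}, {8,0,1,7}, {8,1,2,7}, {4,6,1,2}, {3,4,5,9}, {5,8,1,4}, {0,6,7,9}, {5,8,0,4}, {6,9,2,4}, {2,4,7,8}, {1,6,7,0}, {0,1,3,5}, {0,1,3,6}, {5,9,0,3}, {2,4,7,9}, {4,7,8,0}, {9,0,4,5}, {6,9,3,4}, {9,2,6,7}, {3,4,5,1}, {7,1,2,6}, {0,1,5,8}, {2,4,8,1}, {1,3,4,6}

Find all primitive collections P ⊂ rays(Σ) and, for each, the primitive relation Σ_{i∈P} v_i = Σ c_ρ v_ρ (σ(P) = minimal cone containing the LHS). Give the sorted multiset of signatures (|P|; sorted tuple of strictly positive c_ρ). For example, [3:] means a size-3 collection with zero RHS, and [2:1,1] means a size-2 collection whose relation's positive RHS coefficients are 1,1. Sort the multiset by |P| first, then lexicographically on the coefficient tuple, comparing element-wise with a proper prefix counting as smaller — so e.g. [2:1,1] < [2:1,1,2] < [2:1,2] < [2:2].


Δ(Σ) — 10 vertices, 15 min non-faces:

  P = {2,5}:  v_{2} + v_{5} = 0  ⟹  sig = [2:]
  P = {6,8}:  v_{6} + v_{8} = 0  ⟹  sig = [2:]
  P = {0,2}:  v_{0} + v_{2} = v_{7}  ⟹  sig = [2:1]
  P = {1,9}:  v_{1} + v_{9} = v_{6}  ⟹  sig = [2:1]
  P = {2,3}:  v_{2} + v_{3} = v_{6}  ⟹  sig = [2:1]
  P = {3,8}:  v_{3} + v_{8} = v_{5}  ⟹  sig = [2:1]
  P = {5,6}:  v_{5} + v_{6} = v_{3}  ⟹  sig = [2:1]
  P = {5,7}:  v_{5} + v_{7} = v_{0}  ⟹  sig = [2:1]
  P = {3,7}:  v_{3} + v_{7} = v_{0} + v_{6}  ⟹  sig = [2:1,1]
  P = {8,9}:  v_{8} + v_{9} = v_{0} + v_{4}  ⟹  sig = [2:1,1]
  P = {0,1,4}:  v_{0} + v_{1} + v_{4} = 0  ⟹  sig = [3:]
  P = {0,4,6}:  v_{0} + v_{4} + v_{6} = v_{9}  ⟹  sig = [3:1]
  P = {1,4,7}:  v_{1} + v_{4} + v_{7} = v_{2}  ⟹  sig = [3:1]
  P = {0,3,4}:  v_{0} + v_{3} + v_{4} = v_{5} + v_{9}  ⟹  sig = [3:1,1]
  P = {4,6,7}:  v_{4} + v_{6} + v_{7} = v_{2} + v_{9}  ⟹  sig = [3:1,1]

Hence PRS(X_Σ) =
{ [2:] ×2,  [2:1] ×6,  [2:1,1] ×2,  [3:],  [3:1] ×2,  [3:1,1] ×2 }


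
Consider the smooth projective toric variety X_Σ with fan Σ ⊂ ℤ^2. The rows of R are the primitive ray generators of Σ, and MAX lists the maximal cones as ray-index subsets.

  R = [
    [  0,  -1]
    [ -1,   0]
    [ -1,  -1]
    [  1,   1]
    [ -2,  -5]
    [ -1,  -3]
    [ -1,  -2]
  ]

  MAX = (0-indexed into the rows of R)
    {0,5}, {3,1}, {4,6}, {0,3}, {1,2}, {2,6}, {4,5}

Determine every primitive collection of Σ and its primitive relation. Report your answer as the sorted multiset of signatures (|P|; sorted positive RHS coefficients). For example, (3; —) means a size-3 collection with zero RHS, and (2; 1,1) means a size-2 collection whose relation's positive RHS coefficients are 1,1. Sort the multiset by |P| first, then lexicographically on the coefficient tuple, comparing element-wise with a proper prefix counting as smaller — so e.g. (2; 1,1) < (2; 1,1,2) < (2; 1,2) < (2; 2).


Δ(Σ) — 7 vertices, 14 min non-faces:

  P={2,3}:  v_{2} + v_{3} = 0  ⟹  sig = (2; —)
  P={0,1}:  v_{0} + v_{1} = v_{2}  ⟹  sig = (2; 1)
  P={0,2}:  v_{0} + v_{2} = v_{6}  ⟹  sig = (2; 1)
  P={0,6}:  v_{0} + v_{6} = v_{5}  ⟹  sig = (2; 1)
  P={3,6}:  v_{3} + v_{6} = v_{0}  ⟹  sig = (2; 1)
  P={5,6}:  v_{5} + v_{6} = v_{4}  ⟹  sig = (2; 1)
  P={1,5}:  v_{1} + v_{5} = v_{2} + v_{6}  ⟹  sig = (2; 1,1)
  P={3,4}:  v_{3} + v_{4} = v_{0} + v_{5}  ⟹  sig = (2; 1,1)
  P={1,4}:  v_{1} + v_{4} = v_{2} + 2·v_{6}  ⟹  sig = (2; 1,2)
  P={0,4}:  v_{0} + v_{4} = 2·v_{5}  ⟹  sig = (2; 2)
  P={1,6}:  v_{1} + v_{6} = 2·v_{2}  ⟹  sig = (2; 2)
  P={2,5}:  v_{2} + v_{5} = 2·v_{6}  ⟹  sig = (2; 2)
  P={3,5}:  v_{3} + v_{5} = 2·v_{0}  ⟹  sig = (2; 2)
  P={2,4}:  v_{2} + v_{4} = 3·v_{6}  ⟹  sig = (2; 3)

so the primitive-relation signature multiset is
    |P|=2: 14 collections, coeffs (), (1), (1), (1), (1), (1), (1,1), (1,1), (1,2), (2), (2), (2), (2), (3)


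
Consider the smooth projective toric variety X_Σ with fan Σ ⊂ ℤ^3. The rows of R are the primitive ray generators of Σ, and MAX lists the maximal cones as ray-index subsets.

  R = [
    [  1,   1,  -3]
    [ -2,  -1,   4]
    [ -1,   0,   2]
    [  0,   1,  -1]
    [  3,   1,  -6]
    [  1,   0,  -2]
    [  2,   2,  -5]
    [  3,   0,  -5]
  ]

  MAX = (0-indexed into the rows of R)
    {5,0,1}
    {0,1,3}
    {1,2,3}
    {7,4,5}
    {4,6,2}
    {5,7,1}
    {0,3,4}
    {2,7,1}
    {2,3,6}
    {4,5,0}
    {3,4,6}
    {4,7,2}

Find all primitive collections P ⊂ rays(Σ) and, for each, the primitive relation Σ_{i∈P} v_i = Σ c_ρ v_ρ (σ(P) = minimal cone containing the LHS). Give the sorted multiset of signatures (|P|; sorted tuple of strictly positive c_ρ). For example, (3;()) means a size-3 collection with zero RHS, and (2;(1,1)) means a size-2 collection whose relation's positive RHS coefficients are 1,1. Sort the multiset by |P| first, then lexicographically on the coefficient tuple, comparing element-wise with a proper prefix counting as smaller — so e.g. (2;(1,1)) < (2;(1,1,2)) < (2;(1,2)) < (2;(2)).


11 minimal non-faces of Δ(Σ) (on 8 rays):

  • {2,5}:  v_{2} + v_{5} = 0 — sig = (2;())
  • {0,2}:  v_{0} + v_{2} = v_{3} — sig = (2;(1))
  • {1,4}:  v_{1} + v_{4} = v_{5} — sig = (2;(1))
  • {1,6}:  v_{1} + v_{6} = v_{3} — sig = (2;(1))
  • {3,5}:  v_{3} + v_{5} = v_{0} — sig = (2;(1))
  • {3,7}:  v_{3} + v_{7} = v_{4} — sig = (2;(1))
  • {0,7}:  v_{0} + v_{7} = v_{4} + v_{5} — sig = (2;(1,1))
  • {5,6}:  v_{5} + v_{6} = v_{3} + v_{4} — sig = (2;(1,1))
  • {0,6}:  v_{0} + v_{6} = 2·v_{3} + v_{4} — sig = (2;(1,2))
  • {6,7}:  v_{6} + v_{7} = v_{2} + 2·v_{4} — sig = (2;(1,2))
  • {2,3,4}:  v_{2} + v_{3} + v_{4} = v_{6} — sig = (3;(1))

Signatures (|P|; sorted positive RHS coefficients), sorted:
    (2;())
    (2;(1))
    (2;(1))
    (2;(1))
    (2;(1))
    (2;(1))
    (2;(1,1))
    (2;(1,1))
    (2;(1,2))
    (2;(1,2))
    (3;(1))


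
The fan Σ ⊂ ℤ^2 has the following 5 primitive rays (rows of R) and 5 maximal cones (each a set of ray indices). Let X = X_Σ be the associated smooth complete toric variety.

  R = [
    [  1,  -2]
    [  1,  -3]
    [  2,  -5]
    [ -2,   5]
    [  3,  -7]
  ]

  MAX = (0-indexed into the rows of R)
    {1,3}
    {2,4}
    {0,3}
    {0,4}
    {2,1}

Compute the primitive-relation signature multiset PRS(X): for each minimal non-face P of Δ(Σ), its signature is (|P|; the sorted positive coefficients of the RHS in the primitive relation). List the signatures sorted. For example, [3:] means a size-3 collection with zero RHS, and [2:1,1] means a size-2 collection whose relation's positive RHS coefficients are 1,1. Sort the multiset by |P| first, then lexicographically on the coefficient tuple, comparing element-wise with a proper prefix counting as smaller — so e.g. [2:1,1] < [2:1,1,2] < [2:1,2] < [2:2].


Σ has 5 primitive collections:

  {2,3}:  v_{2} + v_{3} = 0 ; sig = [2:]
  {0,1}:  v_{0} + v_{1} = v_{2} ; sig = [2:1]
  {0,2}:  v_{0} + v_{2} = v_{4} ; sig = [2:1]
  {3,4}:  v_{3} + v_{4} = v_{0} ; sig = [2:1]
  {1,4}:  v_{1} + v_{4} = 2·v_{2} ; sig = [2:2]

Hence PRS(X_Σ) =
[[2:], [2:1], [2:1], [2:1], [2:2]]


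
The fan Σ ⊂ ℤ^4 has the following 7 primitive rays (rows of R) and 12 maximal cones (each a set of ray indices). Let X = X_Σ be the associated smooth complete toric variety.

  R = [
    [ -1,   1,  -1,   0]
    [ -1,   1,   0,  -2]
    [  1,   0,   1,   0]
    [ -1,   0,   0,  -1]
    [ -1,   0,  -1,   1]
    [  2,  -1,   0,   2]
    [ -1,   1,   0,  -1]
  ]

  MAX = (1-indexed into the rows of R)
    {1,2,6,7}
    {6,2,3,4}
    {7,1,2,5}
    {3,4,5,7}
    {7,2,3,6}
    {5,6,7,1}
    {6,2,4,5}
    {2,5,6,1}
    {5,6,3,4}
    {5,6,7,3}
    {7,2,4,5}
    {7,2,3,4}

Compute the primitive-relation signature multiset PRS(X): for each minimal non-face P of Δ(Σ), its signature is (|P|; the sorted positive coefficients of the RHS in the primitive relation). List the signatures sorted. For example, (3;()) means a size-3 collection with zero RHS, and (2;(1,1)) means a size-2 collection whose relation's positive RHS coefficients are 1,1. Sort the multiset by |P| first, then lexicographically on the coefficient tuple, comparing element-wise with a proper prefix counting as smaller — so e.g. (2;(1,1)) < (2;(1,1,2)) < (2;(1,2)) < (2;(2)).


Δ(Σ) — 7 vertices, 5 min non-faces:

  P = {1,4}:  v_{1} + v_{4} = v_{2} + v_{5}  ⇒ sig = (2;(1,1))
  P = {1,3}:  v_{1} + v_{3} = v_{6} + 2·v_{7}  ⇒ sig = (2;(1,2))
  P = {4,6,7}:  v_{4} + v_{6} + v_{7} = 0  ⇒ sig = (3;())
  P = {2,3,5}:  v_{2} + v_{3} + v_{5} = v_{7}  ⇒ sig = (3;(1))
  P = {2,5,6,7}:  v_{2} + v_{5} + v_{6} + v_{7} = v_{1}  ⇒ sig = (4;(1))

so the primitive-relation signature multiset is
    (2;(1,1))
    (2;(1,2))
    (3;())
    (3;(1))
    (4;(1))


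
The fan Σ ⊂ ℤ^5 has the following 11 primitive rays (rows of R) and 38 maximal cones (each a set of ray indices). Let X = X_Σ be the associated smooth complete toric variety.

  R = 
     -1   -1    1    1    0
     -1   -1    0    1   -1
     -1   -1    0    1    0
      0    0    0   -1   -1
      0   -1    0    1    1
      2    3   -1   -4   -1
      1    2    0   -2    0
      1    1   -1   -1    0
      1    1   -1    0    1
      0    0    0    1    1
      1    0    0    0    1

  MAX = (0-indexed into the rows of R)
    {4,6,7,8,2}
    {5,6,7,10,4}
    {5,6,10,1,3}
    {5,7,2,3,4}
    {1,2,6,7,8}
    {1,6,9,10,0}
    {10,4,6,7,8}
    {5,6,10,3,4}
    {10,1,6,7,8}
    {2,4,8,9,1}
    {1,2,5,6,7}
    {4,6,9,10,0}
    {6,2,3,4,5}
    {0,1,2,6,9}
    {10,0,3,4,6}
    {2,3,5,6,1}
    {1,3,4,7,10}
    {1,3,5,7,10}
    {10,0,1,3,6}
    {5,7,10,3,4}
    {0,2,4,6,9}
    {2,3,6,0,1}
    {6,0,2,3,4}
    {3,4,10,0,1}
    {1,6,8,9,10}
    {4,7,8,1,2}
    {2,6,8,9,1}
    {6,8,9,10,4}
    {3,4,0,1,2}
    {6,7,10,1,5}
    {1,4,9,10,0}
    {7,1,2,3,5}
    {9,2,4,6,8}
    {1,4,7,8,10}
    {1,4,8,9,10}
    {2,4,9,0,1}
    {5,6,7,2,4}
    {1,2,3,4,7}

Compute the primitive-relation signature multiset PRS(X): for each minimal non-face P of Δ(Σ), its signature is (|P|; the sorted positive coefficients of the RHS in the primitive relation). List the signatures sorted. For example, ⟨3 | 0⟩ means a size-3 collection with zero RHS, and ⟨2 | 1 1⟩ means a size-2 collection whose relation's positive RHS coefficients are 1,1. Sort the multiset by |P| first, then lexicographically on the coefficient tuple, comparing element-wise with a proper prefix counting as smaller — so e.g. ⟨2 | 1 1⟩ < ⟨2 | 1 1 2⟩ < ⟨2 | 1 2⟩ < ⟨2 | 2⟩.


12 collections generate NE(X_Σ); each relation:

  P = {0,7}:  v_{0} + v_{7} = 0 ; sig = ⟨2 | 0⟩
  P = {3,9}:  v_{3} + v_{9} = 0 ; sig = ⟨2 | 0⟩
  P = {0,8}:  v_{0} + v_{8} = v_{9} ; sig = ⟨2 | 1⟩
  P = {2,10}:  v_{2} + v_{10} = v_{4} ; sig = ⟨2 | 1⟩
  P = {3,8}:  v_{3} + v_{8} = v_{7} ; sig = ⟨2 | 1⟩
  P = {7,9}:  v_{7} + v_{9} = v_{8} ; sig = ⟨2 | 1⟩
  P = {0,5}:  v_{0} + v_{5} = v_{3} + v_{6} ; sig = ⟨2 | 1 1⟩
  P = {5,9}:  v_{5} + v_{9} = v_{6} + v_{7} ; sig = ⟨2 | 1 1⟩
  P = {5,8}:  v_{5} + v_{8} = v_{6} + 2·v_{7} ; sig = ⟨2 | 1 2⟩
  P = {1,4,6}:  v_{1} + v_{4} + v_{6} = 0 ; sig = ⟨3 | 0⟩
  P = {3,6,7}:  v_{3} + v_{6} + v_{7} = v_{5} ; sig = ⟨3 | 1⟩
  P = {1,4,5}:  v_{1} + v_{4} + v_{5} = v_{3} + v_{7} ; sig = ⟨3 | 1 1⟩

Hence PRS(X_Σ) =
    ⟨2 | 0⟩
    ⟨2 | 0⟩
    ⟨2 | 1⟩
    ⟨2 | 1⟩
    ⟨2 | 1⟩
    ⟨2 | 1⟩
    ⟨2 | 1 1⟩
    ⟨2 | 1 1⟩
    ⟨2 | 1 2⟩
    ⟨3 | 0⟩
    ⟨3 | 1⟩
    ⟨3 | 1 1⟩


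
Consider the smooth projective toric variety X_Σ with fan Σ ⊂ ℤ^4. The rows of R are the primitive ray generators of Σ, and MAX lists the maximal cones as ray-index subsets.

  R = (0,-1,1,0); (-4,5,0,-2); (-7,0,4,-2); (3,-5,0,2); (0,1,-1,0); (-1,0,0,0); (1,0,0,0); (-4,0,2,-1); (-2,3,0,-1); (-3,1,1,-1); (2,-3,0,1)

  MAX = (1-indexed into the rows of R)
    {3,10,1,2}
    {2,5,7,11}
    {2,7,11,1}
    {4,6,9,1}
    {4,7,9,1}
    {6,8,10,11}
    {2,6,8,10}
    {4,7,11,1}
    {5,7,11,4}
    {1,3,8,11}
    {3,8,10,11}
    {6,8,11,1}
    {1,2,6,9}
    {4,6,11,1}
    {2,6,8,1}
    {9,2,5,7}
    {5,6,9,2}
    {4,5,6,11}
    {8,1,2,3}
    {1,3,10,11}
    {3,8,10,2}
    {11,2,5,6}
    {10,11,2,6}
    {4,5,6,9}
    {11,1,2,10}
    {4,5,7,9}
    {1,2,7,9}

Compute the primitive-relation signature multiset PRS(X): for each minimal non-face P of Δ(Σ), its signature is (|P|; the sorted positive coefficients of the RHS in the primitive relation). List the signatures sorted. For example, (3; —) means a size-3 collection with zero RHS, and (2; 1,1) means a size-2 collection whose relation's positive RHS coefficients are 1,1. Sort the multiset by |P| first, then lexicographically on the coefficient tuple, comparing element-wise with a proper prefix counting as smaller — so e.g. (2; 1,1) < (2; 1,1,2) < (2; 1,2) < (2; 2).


Σ has 22 primitive collections:

  P = {1,5}:  v_{1} + v_{5} = 0 ; sig = (2; —)
  P = {6,7}:  v_{6} + v_{7} = 0 ; sig = (2; —)
  P = {9,11}:  v_{9} + v_{11} = 0 ; sig = (2; —)
  P = {2,4}:  v_{2} + v_{4} = v_{6} ; sig = (2; 1)
  P = {3,5}:  v_{3} + v_{5} = v_{8} + v_{10} ; sig = (2; 1,1)
  P = {5,8}:  v_{5} + v_{8} = v_{6} + v_{10} ; sig = (2; 1,1)
  P = {7,8}:  v_{7} + v_{8} = v_{1} + v_{10} ; sig = (2; 1,1)
  P = {5,10}:  v_{5} + v_{10} = v_{2} + v_{6} + v_{11} ; sig = (2; 1,1,1)
  P = {7,10}:  v_{7} + v_{10} = v_{1} + v_{2} + v_{11} ; sig = (2; 1,1,1)
  P = {9,10}:  v_{9} + v_{10} = v_{1} + v_{2} + v_{6} ; sig = (2; 1,1,1)
  P = {3,9}:  v_{3} + v_{9} = 2·v_{1} + v_{2} + v_{6} + v_{8} ; sig = (2; 1,1,1,2)
  P = {4,10}:  v_{4} + v_{10} = v_{1} + 2·v_{6} + v_{11} ; sig = (2; 1,1,2)
  P = {3,4}:  v_{3} + v_{4} = 2·v_{1} + 2·v_{6} + v_{8} + v_{11} ; sig = (2; 1,1,2,2)
  P = {8,9}:  v_{8} + v_{9} = 2·v_{1} + v_{2} + 2·v_{6} ; sig = (2; 1,2,2)
  P = {4,8}:  v_{4} + v_{8} = 2·v_{1} + 3·v_{6} + v_{11} ; sig = (2; 1,2,3)
  P = {3,6}:  v_{3} + v_{6} = 2·v_{8} ; sig = (2; 2)
  P = {3,7}:  v_{3} + v_{7} = 2·v_{1} + 2·v_{10} ; sig = (2; 2,2)
  P = {1,6,10}:  v_{1} + v_{6} + v_{10} = v_{8} ; sig = (3; 1)
  P = {1,8,10}:  v_{1} + v_{8} + v_{10} = v_{3} ; sig = (3; 1)
  P = {2,3,11}:  v_{2} + v_{3} + v_{11} = v_{1} + 3·v_{10} ; sig = (3; 1,3)
  P = {2,8,11}:  v_{2} + v_{8} + v_{11} = 2·v_{10} ; sig = (3; 2)
  P = {1,2,6,11}:  v_{1} + v_{2} + v_{6} + v_{11} = v_{10} ; sig = (4; 1)

Signatures (|P|; sorted positive RHS coefficients), sorted:
    (2; —)
    (2; —)
    (2; —)
    (2; 1)
    (2; 1,1)
    (2; 1,1)
    (2; 1,1)
    (2; 1,1,1)
    (2; 1,1,1)
    (2; 1,1,1)
    (2; 1,1,1,2)
    (2; 1,1,2)
    (2; 1,1,2,2)
    (2; 1,2,2)
    (2; 1,2,3)
    (2; 2)
    (2; 2,2)
    (3; 1)
    (3; 1)
    (3; 1,3)
    (3; 2)
    (4; 1)


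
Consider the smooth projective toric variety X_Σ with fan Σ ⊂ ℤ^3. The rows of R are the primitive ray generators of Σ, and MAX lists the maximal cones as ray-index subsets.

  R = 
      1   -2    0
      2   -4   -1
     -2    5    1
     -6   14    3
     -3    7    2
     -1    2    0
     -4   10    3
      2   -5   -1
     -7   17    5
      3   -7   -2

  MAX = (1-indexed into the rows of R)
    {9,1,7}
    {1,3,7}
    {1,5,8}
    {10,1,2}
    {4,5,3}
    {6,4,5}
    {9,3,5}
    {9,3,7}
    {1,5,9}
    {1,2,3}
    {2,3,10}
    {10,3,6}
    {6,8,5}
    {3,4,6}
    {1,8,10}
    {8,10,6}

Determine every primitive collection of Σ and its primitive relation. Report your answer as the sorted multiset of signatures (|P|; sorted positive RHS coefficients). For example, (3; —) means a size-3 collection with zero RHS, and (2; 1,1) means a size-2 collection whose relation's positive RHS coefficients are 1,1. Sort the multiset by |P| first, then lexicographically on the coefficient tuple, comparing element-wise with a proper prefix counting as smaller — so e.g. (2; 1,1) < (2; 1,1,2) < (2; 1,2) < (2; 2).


25 minimal non-faces of Δ(Σ) (on 10 rays):

  P={1,6}:  v_{1} + v_{6} = 0 — sig = (2; —)
  P={3,8}:  v_{3} + v_{8} = 0 — sig = (2; —)
  P={5,10}:  v_{5} + v_{10} = 0 — sig = (2; —)
  P={5,7}:  v_{5} + v_{7} = v_{9} — sig = (2; 1)
  P={9,10}:  v_{9} + v_{10} = v_{7} — sig = (2; 1)
  P={1,4}:  v_{1} + v_{4} = v_{3} + v_{5} — sig = (2; 1,1)
  P={2,5}:  v_{2} + v_{5} = v_{1} + v_{3} — sig = (2; 1,1)
  P={2,6}:  v_{2} + v_{6} = v_{3} + v_{10} — sig = (2; 1,1)
  P={2,8}:  v_{2} + v_{8} = v_{1} + v_{10} — sig = (2; 1,1)
  P={4,8}:  v_{4} + v_{8} = v_{5} + v_{6} — sig = (2; 1,1)
  P={4,10}:  v_{4} + v_{10} = v_{3} + v_{6} — sig = (2; 1,1)
  P={6,7}:  v_{6} + v_{7} = v_{3} + v_{5} — sig = (2; 1,1)
  P={7,8}:  v_{7} + v_{8} = v_{1} + v_{5} — sig = (2; 1,1)
  P={7,10}:  v_{7} + v_{10} = v_{1} + v_{3} — sig = (2; 1,1)
  P={2,9}:  v_{2} + v_{9} = v_{1} + v_{3} + v_{7} — sig = (2; 1,1,1)
  P={6,9}:  v_{6} + v_{9} = v_{3} + 2·v_{5} — sig = (2; 1,2)
  P={8,9}:  v_{8} + v_{9} = v_{1} + 2·v_{5} — sig = (2; 1,2)
  P={2,4}:  v_{2} + v_{4} = 2·v_{3} — sig = (2; 2)
  P={2,7}:  v_{2} + v_{7} = 2·v_{1} + 2·v_{3} — sig = (2; 2,2)
  P={4,7}:  v_{4} + v_{7} = 2·v_{3} + 2·v_{5} — sig = (2; 2,2)
  P={4,9}:  v_{4} + v_{9} = 2·v_{3} + 3·v_{5} — sig = (2; 2,3)
  P={1,3,5}:  v_{1} + v_{3} + v_{5} = v_{7} — sig = (3; 1)
  P={1,3,10}:  v_{1} + v_{3} + v_{10} = v_{2} — sig = (3; 1)
  P={3,5,6}:  v_{3} + v_{5} + v_{6} = v_{4} — sig = (3; 1)
  P={1,3,9}:  v_{1} + v_{3} + v_{9} = 2·v_{7} — sig = (3; 2)

Hence PRS(X_Σ) =
    (2; —)
    (2; —)
    (2; —)
    (2; 1)
    (2; 1)
    (2; 1,1)
    (2; 1,1)
    (2; 1,1)
    (2; 1,1)
    (2; 1,1)
    (2; 1,1)
    (2; 1,1)
    (2; 1,1)
    (2; 1,1)
    (2; 1,1,1)
    (2; 1,2)
    (2; 1,2)
    (2; 2)
    (2; 2,2)
    (2; 2,2)
    (2; 2,3)
    (3; 1)
    (3; 1)
    (3; 1)
    (3; 2)


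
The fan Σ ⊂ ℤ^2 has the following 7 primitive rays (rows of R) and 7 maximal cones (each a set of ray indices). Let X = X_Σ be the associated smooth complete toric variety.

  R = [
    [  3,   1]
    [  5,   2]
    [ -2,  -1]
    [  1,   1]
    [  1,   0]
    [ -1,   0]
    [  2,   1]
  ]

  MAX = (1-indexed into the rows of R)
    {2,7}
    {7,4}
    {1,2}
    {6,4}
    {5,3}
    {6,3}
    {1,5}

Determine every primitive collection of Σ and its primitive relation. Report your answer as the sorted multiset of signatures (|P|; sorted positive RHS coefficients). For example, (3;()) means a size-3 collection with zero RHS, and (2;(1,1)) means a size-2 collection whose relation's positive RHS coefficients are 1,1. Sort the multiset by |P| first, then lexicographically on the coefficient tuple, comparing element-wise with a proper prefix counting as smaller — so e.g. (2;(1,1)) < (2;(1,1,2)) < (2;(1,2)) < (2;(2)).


Primitive collections (14):

  {3,7}:  v_{3} + v_{7} = 0 ; sig = (2;())
  {5,6}:  v_{5} + v_{6} = 0 ; sig = (2;())
  {1,3}:  v_{1} + v_{3} = v_{5} ; sig = (2;(1))
  {1,6}:  v_{1} + v_{6} = v_{7} ; sig = (2;(1))
  {1,7}:  v_{1} + v_{7} = v_{2} ; sig = (2;(1))
  {2,3}:  v_{2} + v_{3} = v_{1} ; sig = (2;(1))
  {3,4}:  v_{3} + v_{4} = v_{6} ; sig = (2;(1))
  {4,5}:  v_{4} + v_{5} = v_{7} ; sig = (2;(1))
  {5,7}:  v_{5} + v_{7} = v_{1} ; sig = (2;(1))
  {6,7}:  v_{6} + v_{7} = v_{4} ; sig = (2;(1))
  {1,4}:  v_{1} + v_{4} = 2·v_{7} ; sig = (2;(2))
  {2,5}:  v_{2} + v_{5} = 2·v_{1} ; sig = (2;(2))
  {2,6}:  v_{2} + v_{6} = 2·v_{7} ; sig = (2;(2))
  {2,4}:  v_{2} + v_{4} = 3·v_{7} ; sig = (2;(3))

Signatures (|P|; sorted positive RHS coefficients), sorted:
    |P|=2: 14 collections, coeffs (), (), (1), (1), (1), (1), (1), (1), (1), (1), (2), (2), (2), (3)


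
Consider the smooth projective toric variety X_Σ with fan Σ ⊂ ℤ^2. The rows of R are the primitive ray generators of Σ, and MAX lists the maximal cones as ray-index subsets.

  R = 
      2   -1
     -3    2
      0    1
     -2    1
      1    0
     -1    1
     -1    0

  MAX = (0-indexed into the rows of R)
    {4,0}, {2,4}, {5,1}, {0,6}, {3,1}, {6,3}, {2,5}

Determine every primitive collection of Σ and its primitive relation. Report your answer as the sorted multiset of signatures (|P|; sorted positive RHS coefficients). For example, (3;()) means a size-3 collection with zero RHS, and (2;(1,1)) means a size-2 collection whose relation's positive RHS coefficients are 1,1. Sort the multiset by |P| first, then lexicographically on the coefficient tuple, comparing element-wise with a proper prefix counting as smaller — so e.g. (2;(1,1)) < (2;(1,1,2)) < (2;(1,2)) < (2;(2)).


Minimal non-faces — 14 found among 7 rays, 7 max cones:

  P = {0,3}:  v_{0} + v_{3} = 0  so sig = (2;())
  P = {4,6}:  v_{4} + v_{6} = 0  so sig = (2;())
  P = {0,1}:  v_{0} + v_{1} = v_{5}  so sig = (2;(1))
  P = {0,5}:  v_{0} + v_{5} = v_{4}  so sig = (2;(1))
  P = {2,6}:  v_{2} + v_{6} = v_{5}  so sig = (2;(1))
  P = {3,4}:  v_{3} + v_{4} = v_{5}  so sig = (2;(1))
  P = {3,5}:  v_{3} + v_{5} = v_{1}  so sig = (2;(1))
  P = {4,5}:  v_{4} + v_{5} = v_{2}  so sig = (2;(1))
  P = {5,6}:  v_{5} + v_{6} = v_{3}  so sig = (2;(1))
  P = {0,2}:  v_{0} + v_{2} = 2·v_{4}  so sig = (2;(2))
  P = {1,4}:  v_{1} + v_{4} = 2·v_{5}  so sig = (2;(2))
  P = {1,6}:  v_{1} + v_{6} = 2·v_{3}  so sig = (2;(2))
  P = {2,3}:  v_{2} + v_{3} = 2·v_{5}  so sig = (2;(2))
  P = {1,2}:  v_{1} + v_{2} = 3·v_{5}  so sig = (2;(3))

Sorted signature multiset PRS(X):
    |P|=2: 14 collections, coeffs (), (), (1), (1), (1), (1), (1), (1), (1), (2), (2), (2), (2), (3)


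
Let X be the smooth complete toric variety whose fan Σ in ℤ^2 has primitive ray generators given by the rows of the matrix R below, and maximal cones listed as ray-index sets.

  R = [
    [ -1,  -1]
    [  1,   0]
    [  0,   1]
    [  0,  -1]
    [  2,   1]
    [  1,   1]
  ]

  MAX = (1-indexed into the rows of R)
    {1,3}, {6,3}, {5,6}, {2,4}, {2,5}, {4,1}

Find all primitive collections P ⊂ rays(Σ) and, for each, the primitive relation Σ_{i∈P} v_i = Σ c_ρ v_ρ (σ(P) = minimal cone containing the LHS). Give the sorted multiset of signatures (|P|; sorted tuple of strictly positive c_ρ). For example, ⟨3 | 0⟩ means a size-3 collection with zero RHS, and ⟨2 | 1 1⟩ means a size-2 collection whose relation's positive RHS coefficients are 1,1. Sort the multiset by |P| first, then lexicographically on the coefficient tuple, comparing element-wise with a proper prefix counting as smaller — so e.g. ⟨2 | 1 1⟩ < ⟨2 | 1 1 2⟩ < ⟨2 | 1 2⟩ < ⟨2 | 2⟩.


Δ(Σ) — 6 vertices, 9 min non-faces:

  • {1,6}:  v_{1} + v_{6} = 0 — sig = ⟨2 | 0⟩
  • {3,4}:  v_{3} + v_{4} = 0 — sig = ⟨2 | 0⟩
  • {1,2}:  v_{1} + v_{2} = v_{4} — sig = ⟨2 | 1⟩
  • {1,5}:  v_{1} + v_{5} = v_{2} — sig = ⟨2 | 1⟩
  • {2,3}:  v_{2} + v_{3} = v_{6} — sig = ⟨2 | 1⟩
  • {2,6}:  v_{2} + v_{6} = v_{5} — sig = ⟨2 | 1⟩
  • {4,6}:  v_{4} + v_{6} = v_{2} — sig = ⟨2 | 1⟩
  • {3,5}:  v_{3} + v_{5} = 2·v_{6} — sig = ⟨2 | 2⟩
  • {4,5}:  v_{4} + v_{5} = 2·v_{2} — sig = ⟨2 | 2⟩

Signatures (|P|; sorted positive RHS coefficients), sorted:
    |P|=2: 9 collections, coeffs (), (), (1), (1), (1), (1), (1), (2), (2)


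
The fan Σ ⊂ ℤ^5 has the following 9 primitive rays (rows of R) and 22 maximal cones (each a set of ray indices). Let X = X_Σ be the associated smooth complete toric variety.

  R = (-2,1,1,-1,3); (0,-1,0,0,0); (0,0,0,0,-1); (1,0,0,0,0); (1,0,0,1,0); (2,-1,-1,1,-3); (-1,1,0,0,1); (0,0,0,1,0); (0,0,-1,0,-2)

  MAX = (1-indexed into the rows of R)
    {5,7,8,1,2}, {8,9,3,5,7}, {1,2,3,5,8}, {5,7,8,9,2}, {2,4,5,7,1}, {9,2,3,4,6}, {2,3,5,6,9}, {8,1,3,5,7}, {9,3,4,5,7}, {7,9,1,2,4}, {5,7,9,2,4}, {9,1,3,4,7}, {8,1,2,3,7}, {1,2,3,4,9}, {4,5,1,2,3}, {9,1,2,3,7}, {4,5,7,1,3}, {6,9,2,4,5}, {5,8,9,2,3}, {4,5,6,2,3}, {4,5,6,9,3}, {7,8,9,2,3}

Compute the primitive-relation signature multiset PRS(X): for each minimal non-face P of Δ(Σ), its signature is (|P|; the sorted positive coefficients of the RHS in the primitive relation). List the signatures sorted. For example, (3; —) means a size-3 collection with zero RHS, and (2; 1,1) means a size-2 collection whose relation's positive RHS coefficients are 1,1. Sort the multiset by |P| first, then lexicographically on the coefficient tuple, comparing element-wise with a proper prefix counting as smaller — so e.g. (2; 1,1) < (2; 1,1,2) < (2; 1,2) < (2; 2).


Δ(Σ) — 9 vertices, 9 min non-faces:

  • {1,6}:  v_{1} + v_{6} = 0  so sig = (2; —)
  • {4,8}:  v_{4} + v_{8} = v_{5}  so sig = (2; 1)
  • {6,7}:  v_{6} + v_{7} = v_{5} + v_{9}  so sig = (2; 1,1)
  • {6,8}:  v_{6} + v_{8} = v_{2} + v_{3} + 2·v_{5} + v_{9}  so sig = (2; 1,1,1,2)
  • {1,5,9}:  v_{1} + v_{5} + v_{9} = v_{7}  so sig = (3; 1)
  • {1,8,9}:  v_{1} + v_{8} + v_{9} = v_{2} + v_{3} + 2·v_{7}  so sig = (3; 1,1,2)
  • {2,3,4,7}:  v_{2} + v_{3} + v_{4} + v_{7} = 0  so sig = (4; —)
  • {2,3,5,7}:  v_{2} + v_{3} + v_{5} + v_{7} = v_{8}  so sig = (4; 1)
  • {2,3,4,5,9}:  v_{2} + v_{3} + v_{4} + v_{5} + v_{9} = v_{6}  so sig = (5; 1)

Sorted signature multiset PRS(X):
    |P|=2: 4 collections, coeffs (), (1), (1,1), (1,1,1,2)
    |P|=3: 2 collections, coeffs (1), (1,1,2)
    |P|=4: 2 collections, coeffs (), (1)
    |P|=5: 1 collection, coeffs (1)


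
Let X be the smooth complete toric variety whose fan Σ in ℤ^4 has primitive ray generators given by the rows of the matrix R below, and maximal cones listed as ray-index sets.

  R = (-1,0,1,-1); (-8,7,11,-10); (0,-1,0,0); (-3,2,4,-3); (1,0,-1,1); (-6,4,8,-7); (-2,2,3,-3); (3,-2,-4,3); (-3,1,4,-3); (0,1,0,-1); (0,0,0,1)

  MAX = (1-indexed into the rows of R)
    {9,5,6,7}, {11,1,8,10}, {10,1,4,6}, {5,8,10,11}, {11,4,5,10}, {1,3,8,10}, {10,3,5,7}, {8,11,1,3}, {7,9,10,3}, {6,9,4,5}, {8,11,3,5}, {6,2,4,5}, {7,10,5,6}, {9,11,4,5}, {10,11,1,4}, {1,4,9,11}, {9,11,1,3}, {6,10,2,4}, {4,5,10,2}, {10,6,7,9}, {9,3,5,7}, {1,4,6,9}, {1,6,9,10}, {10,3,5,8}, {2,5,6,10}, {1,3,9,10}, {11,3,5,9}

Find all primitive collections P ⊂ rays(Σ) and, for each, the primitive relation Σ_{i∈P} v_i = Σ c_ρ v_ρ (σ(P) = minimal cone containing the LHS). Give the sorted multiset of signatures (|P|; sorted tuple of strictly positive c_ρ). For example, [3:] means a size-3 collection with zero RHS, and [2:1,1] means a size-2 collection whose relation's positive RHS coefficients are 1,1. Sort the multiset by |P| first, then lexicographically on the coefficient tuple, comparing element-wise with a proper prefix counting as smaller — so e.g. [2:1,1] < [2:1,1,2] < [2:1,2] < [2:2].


Σ has 22 primitive collections:

  {1,5}:  v_{1} + v_{5} = 0  →  sig = [2:]
  {4,8}:  v_{4} + v_{8} = 0  →  sig = [2:]
  {3,4}:  v_{3} + v_{4} = v_{9}  →  sig = [2:1]
  {8,9}:  v_{8} + v_{9} = v_{3}  →  sig = [2:1]
  {1,7}:  v_{1} + v_{7} = v_{9} + v_{10}  →  sig = [2:1,1]
  {2,3}:  v_{2} + v_{3} = v_{6} + v_{7}  →  sig = [2:1,1]
  {4,7}:  v_{4} + v_{7} = v_{5} + v_{6}  →  sig = [2:1,1]
  {6,8}:  v_{6} + v_{8} = v_{9} + v_{10}  →  sig = [2:1,1]
  {7,11}:  v_{7} + v_{11} = v_{4} + v_{5}  →  sig = [2:1,1]
  {1,2}:  v_{1} + v_{2} = v_{4} + v_{6} + v_{10}  →  sig = [2:1,1,1]
  {2,8}:  v_{2} + v_{8} = v_{5} + v_{6} + v_{10}  →  sig = [2:1,1,1]
  {7,8}:  v_{7} + v_{8} = v_{3} + v_{5} + v_{10}  →  sig = [2:1,1,1]
  {2,11}:  v_{2} + v_{11} = 3·v_{4} + v_{5} + v_{10}  →  sig = [2:1,1,3]
  {2,9}:  v_{2} + v_{9} = v_{5} + 2·v_{6}  →  sig = [2:1,2]
  {3,6}:  v_{3} + v_{6} = 2·v_{9} + v_{10}  →  sig = [2:1,2]
  {2,7}:  v_{2} + v_{7} = 2·v_{5} + 2·v_{6} + v_{10}  →  sig = [2:1,2,2]
  {6,11}:  v_{6} + v_{11} = 2·v_{4}  →  sig = [2:2]
  {3,10,11}:  v_{3} + v_{10} + v_{11} = 0  →  sig = [3:]
  {4,9,10}:  v_{4} + v_{9} + v_{10} = v_{6}  →  sig = [3:1]
  {5,9,10}:  v_{5} + v_{9} + v_{10} = v_{7}  →  sig = [3:1]
  {9,10,11}:  v_{9} + v_{10} + v_{11} = v_{4}  →  sig = [3:1]
  {4,5,6,10}:  v_{4} + v_{5} + v_{6} + v_{10} = v_{2}  →  sig = [4:1]

so the primitive-relation signature multiset is
    |P|=2: 17 collections, coeffs (), (), (1), (1), (1,1), (1,1), (1,1), (1,1), (1,1), (1,1,1), (1,1,1), (1,1,1), (1,1,3), (1,2), (1,2), (1,2,2), (2)
    |P|=3: 4 collections, coeffs (), (1), (1), (1)
    |P|=4: 1 collection, coeffs (1)


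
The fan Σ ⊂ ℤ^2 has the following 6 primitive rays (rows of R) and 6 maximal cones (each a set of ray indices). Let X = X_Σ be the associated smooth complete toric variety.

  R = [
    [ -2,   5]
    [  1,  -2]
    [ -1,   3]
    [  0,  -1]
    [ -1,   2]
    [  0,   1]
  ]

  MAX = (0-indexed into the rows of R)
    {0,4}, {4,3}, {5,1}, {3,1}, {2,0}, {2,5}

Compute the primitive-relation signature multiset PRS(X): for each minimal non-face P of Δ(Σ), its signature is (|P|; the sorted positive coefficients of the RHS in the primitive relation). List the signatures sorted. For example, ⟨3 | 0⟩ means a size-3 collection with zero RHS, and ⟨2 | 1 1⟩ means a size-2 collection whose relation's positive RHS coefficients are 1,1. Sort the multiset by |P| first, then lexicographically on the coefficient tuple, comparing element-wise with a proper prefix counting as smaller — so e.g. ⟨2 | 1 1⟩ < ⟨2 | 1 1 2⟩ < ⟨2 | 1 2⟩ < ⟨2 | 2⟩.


9 minimal non-faces of Δ(Σ) (on 6 rays):

  P={1,4}:  v_{1} + v_{4} = 0  ⇒ sig = ⟨2 | 0⟩
  P={3,5}:  v_{3} + v_{5} = 0  ⇒ sig = ⟨2 | 0⟩
  P={0,1}:  v_{0} + v_{1} = v_{2}  ⇒ sig = ⟨2 | 1⟩
  P={1,2}:  v_{1} + v_{2} = v_{5}  ⇒ sig = ⟨2 | 1⟩
  P={2,3}:  v_{2} + v_{3} = v_{4}  ⇒ sig = ⟨2 | 1⟩
  P={2,4}:  v_{2} + v_{4} = v_{0}  ⇒ sig = ⟨2 | 1⟩
  P={4,5}:  v_{4} + v_{5} = v_{2}  ⇒ sig = ⟨2 | 1⟩
  P={0,3}:  v_{0} + v_{3} = 2·v_{4}  ⇒ sig = ⟨2 | 2⟩
  P={0,5}:  v_{0} + v_{5} = 2·v_{2}  ⇒ sig = ⟨2 | 2⟩

Sorted signature multiset PRS(X):
[⟨2 | 0⟩, ⟨2 | 0⟩, ⟨2 | 1⟩, ⟨2 | 1⟩, ⟨2 | 1⟩, ⟨2 | 1⟩, ⟨2 | 1⟩, ⟨2 | 2⟩, ⟨2 | 2⟩]


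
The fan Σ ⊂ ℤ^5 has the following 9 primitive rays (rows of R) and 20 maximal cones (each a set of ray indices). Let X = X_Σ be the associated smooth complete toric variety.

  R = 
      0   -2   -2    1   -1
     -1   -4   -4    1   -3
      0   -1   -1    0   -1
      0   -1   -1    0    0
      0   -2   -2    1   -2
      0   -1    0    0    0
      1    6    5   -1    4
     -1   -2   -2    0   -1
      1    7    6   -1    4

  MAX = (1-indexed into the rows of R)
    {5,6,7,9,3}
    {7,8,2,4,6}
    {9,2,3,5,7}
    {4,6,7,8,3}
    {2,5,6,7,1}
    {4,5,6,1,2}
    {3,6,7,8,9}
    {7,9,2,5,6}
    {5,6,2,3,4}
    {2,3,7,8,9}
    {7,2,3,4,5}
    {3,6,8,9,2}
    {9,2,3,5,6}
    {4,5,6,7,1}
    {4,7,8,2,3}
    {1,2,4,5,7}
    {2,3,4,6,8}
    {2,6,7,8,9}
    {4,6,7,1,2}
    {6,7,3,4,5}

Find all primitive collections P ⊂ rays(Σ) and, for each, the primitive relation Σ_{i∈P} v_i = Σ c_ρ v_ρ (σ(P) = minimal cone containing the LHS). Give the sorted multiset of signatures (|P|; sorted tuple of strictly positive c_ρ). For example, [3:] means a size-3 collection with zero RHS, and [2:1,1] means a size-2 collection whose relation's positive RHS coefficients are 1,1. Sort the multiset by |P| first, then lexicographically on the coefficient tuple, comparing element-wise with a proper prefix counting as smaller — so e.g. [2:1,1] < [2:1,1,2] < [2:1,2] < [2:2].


Δ(Σ) — 9 vertices, 7 min non-faces:

  {4,9}:  v_{4} + v_{9} = v_{7}  ⟹  sig = [2:1]
  {5,8}:  v_{5} + v_{8} = v_{2}  ⟹  sig = [2:1]
  {1,3}:  v_{1} + v_{3} = v_{4} + v_{5}  ⟹  sig = [2:1,1]
  {1,8}:  v_{1} + v_{8} = 2·v_{2} + v_{4} + v_{6} + v_{7}  ⟹  sig = [2:1,1,1,2]
  {1,9}:  v_{1} + v_{9} = v_{2} + v_{5} + v_{6} + 2·v_{7}  ⟹  sig = [2:1,1,1,2]
  {2,3,6,7}:  v_{2} + v_{3} + v_{6} + v_{7} = 0  ⟹  sig = [4:]
  {2,4,5,6,7}:  v_{2} + v_{4} + v_{5} + v_{6} + v_{7} = v_{1}  ⟹  sig = [5:1]

Hence PRS(X_Σ) =
{ [2:1] ×2,  [2:1,1],  [2:1,1,1,2] ×2,  [4:],  [5:1] }


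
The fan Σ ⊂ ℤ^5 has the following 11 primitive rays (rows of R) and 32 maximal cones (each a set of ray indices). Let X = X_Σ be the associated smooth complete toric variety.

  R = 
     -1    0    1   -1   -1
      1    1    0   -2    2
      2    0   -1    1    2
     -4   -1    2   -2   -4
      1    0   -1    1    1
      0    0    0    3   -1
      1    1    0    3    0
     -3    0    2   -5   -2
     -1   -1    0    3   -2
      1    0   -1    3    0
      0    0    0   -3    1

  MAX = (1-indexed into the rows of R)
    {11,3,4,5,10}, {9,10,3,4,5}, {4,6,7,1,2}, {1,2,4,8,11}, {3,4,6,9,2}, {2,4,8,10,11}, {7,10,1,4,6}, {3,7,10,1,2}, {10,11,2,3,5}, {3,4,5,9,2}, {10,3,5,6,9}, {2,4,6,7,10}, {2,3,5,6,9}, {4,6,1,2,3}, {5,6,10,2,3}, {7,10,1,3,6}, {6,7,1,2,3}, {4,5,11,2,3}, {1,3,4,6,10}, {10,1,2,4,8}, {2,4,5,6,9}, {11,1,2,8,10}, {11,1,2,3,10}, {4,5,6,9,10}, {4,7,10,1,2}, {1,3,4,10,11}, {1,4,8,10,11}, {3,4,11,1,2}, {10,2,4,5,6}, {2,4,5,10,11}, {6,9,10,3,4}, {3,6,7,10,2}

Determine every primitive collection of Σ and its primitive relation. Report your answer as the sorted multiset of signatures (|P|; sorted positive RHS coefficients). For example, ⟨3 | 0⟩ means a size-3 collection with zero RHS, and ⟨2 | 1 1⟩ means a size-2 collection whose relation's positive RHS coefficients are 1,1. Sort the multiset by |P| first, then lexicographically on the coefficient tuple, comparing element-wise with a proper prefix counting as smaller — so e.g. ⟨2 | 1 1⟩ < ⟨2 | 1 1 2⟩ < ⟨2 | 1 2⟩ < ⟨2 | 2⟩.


18 collections generate NE(X_Σ); each relation:

  P={1,5}:  v_{1} + v_{5} = 0 — sig = ⟨2 | 0⟩
  P={6,11}:  v_{6} + v_{11} = 0 — sig = ⟨2 | 0⟩
  P={8,9}:  v_{8} + v_{9} = v_{4} — sig = ⟨2 | 1⟩
  P={3,8}:  v_{3} + v_{8} = v_{1} + v_{11} — sig = ⟨2 | 1 1⟩
  P={1,9}:  v_{1} + v_{9} = v_{3} + v_{4} + v_{6} — sig = ⟨2 | 1 1 1⟩
  P={5,7}:  v_{5} + v_{7} = v_{2} + v_{6} + v_{10} — sig = ⟨2 | 1 1 1⟩
  P={7,11}:  v_{7} + v_{11} = v_{1} + v_{2} + v_{10} — sig = ⟨2 | 1 1 1⟩
  P={9,11}:  v_{9} + v_{11} = v_{3} + v_{4} + v_{5} — sig = ⟨2 | 1 1 1⟩
  P={5,8}:  v_{5} + v_{8} = v_{2} + v_{4} + v_{10} + v_{11} — sig = ⟨2 | 1 1 1 1⟩
  P={6,8}:  v_{6} + v_{8} = v_{1} + v_{2} + v_{4} + v_{10} — sig = ⟨2 | 1 1 1 1⟩
  P={7,8}:  v_{7} + v_{8} = 2·v_{1} + 2·v_{2} + v_{4} + 2·v_{10} — sig = ⟨2 | 1 2 2 2⟩
  P={7,9}:  v_{7} + v_{9} = 2·v_{6} — sig = ⟨2 | 2⟩
  P={2,9,10}:  v_{2} + v_{9} + v_{10} = v_{5} + v_{6} — sig = ⟨3 | 1 1⟩
  P={3,4,7}:  v_{3} + v_{4} + v_{7} = v_{1} + v_{6} — sig = ⟨3 | 1 1⟩
  P={2,3,4,10}:  v_{2} + v_{3} + v_{4} + v_{10} = 0 — sig = ⟨4 | 0⟩
  P={1,2,6,10}:  v_{1} + v_{2} + v_{6} + v_{10} = v_{7} — sig = ⟨4 | 1⟩
  P={3,4,5,6}:  v_{3} + v_{4} + v_{5} + v_{6} = v_{9} — sig = ⟨4 | 1⟩
  P={1,2,4,10,11}:  v_{1} + v_{2} + v_{4} + v_{10} + v_{11} = v_{8} — sig = ⟨5 | 1⟩

Sorted signature multiset PRS(X):
    ⟨2 | 0⟩
    ⟨2 | 0⟩
    ⟨2 | 1⟩
    ⟨2 | 1 1⟩
    ⟨2 | 1 1 1⟩
    ⟨2 | 1 1 1⟩
    ⟨2 | 1 1 1⟩
    ⟨2 | 1 1 1⟩
    ⟨2 | 1 1 1 1⟩
    ⟨2 | 1 1 1 1⟩
    ⟨2 | 1 2 2 2⟩
    ⟨2 | 2⟩
    ⟨3 | 1 1⟩
    ⟨3 | 1 1⟩
    ⟨4 | 0⟩
    ⟨4 | 1⟩
    ⟨4 | 1⟩
    ⟨5 | 1⟩


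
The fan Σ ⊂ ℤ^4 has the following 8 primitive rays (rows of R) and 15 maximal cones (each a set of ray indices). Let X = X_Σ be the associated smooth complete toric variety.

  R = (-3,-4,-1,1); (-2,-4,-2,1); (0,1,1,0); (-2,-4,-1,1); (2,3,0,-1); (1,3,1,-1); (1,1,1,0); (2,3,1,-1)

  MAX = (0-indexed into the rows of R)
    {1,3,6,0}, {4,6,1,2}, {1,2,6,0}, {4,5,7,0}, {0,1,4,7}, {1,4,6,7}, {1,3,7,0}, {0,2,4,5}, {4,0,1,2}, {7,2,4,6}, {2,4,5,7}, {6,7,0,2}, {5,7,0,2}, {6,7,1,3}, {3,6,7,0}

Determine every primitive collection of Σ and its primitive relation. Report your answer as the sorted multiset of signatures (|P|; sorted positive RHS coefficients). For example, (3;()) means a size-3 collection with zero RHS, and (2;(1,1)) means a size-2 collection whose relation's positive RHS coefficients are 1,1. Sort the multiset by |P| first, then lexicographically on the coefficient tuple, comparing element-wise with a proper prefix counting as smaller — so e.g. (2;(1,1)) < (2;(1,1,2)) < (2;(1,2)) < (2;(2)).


The 9 primitive collections of Σ (r=8, n=4):

  P = {1,5}:  v_{1} + v_{5} = v_{0} + v_{4} — sig = (2;(1,1))
  P = {2,3}:  v_{2} + v_{3} = v_{0} + v_{6} — sig = (2;(1,1))
  P = {3,4}:  v_{3} + v_{4} = v_{1} + v_{7} — sig = (2;(1,1))
  P = {3,5}:  v_{3} + v_{5} = v_{0} + v_{7} — sig = (2;(1,1))
  P = {5,6}:  v_{5} + v_{6} = v_{2} + v_{7} — sig = (2;(1,1))
  P = {0,4,6}:  v_{0} + v_{4} + v_{6} = 0 — sig = (3;())
  P = {1,2,7}:  v_{1} + v_{2} + v_{7} = 0 — sig = (3;())
  P = {0,1,6,7}:  v_{0} + v_{1} + v_{6} + v_{7} = v_{3} — sig = (4;(1))
  P = {0,2,4,7}:  v_{0} + v_{2} + v_{4} + v_{7} = v_{5} — sig = (4;(1))

so the primitive-relation signature multiset is
    (2;(1,1))
    (2;(1,1))
    (2;(1,1))
    (2;(1,1))
    (2;(1,1))
    (3;())
    (3;())
    (4;(1))
    (4;(1))


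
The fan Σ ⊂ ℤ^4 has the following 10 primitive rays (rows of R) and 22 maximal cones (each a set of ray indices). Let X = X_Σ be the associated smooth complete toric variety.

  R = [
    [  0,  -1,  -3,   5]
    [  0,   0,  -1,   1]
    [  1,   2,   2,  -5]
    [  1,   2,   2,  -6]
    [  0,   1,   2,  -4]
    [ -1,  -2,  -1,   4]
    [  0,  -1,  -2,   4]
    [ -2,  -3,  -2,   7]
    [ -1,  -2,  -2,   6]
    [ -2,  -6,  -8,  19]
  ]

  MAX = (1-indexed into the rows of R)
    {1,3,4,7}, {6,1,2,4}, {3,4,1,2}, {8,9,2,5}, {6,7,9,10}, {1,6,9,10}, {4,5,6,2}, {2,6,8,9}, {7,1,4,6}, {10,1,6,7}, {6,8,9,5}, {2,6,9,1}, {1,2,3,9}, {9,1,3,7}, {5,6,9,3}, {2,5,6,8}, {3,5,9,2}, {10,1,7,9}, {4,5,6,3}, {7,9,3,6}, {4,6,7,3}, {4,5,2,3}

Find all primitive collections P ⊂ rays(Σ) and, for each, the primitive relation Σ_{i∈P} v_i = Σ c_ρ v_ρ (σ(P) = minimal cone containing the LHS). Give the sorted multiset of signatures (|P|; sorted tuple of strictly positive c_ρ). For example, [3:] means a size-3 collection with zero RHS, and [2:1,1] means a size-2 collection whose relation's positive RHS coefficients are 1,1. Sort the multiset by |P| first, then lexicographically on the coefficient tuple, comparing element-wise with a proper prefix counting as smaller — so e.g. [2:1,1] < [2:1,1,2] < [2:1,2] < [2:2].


Primitive collections (17):

  P={4,9}:  v_{4} + v_{9} = 0  so sig = [2:]
  P={5,7}:  v_{5} + v_{7} = 0  so sig = [2:]
  P={1,5}:  v_{1} + v_{5} = v_{2}  so sig = [2:1]
  P={2,7}:  v_{2} + v_{7} = v_{1}  so sig = [2:1]
  P={3,8}:  v_{3} + v_{8} = v_{5} + v_{9}  so sig = [2:1,1]
  P={4,8}:  v_{4} + v_{8} = v_{2} + v_{5} + v_{6}  so sig = [2:1,1,1]
  P={4,10}:  v_{4} + v_{10} = v_{1} + v_{6} + v_{7}  so sig = [2:1,1,1]
  P={5,10}:  v_{5} + v_{10} = v_{1} + v_{6} + v_{9}  so sig = [2:1,1,1]
  P={7,8}:  v_{7} + v_{8} = v_{2} + v_{6} + v_{9}  so sig = [2:1,1,1]
  P={1,8}:  v_{1} + v_{8} = 2·v_{2} + v_{6} + v_{9}  so sig = [2:1,1,2]
  P={2,10}:  v_{2} + v_{10} = 2·v_{1} + v_{6} + v_{9}  so sig = [2:1,1,2]
  P={8,10}:  v_{8} + v_{10} = v_{1} + v_{2} + 2·v_{6} + 2·v_{9}  so sig = [2:1,1,2,2]
  P={3,10}:  v_{3} + v_{10} = 2·v_{7} + v_{9}  so sig = [2:1,2]
  P={2,3,6}:  v_{2} + v_{3} + v_{6} = 0  so sig = [3:]
  P={1,3,6}:  v_{1} + v_{3} + v_{6} = v_{7}  so sig = [3:1]
  P={1,6,7,9}:  v_{1} + v_{6} + v_{7} + v_{9} = v_{10}  so sig = [4:1]
  P={2,5,6,9}:  v_{2} + v_{5} + v_{6} + v_{9} = v_{8}  so sig = [4:1]

Sorted signature multiset PRS(X):
[[2:], [2:], [2:1], [2:1], [2:1,1], [2:1,1,1], [2:1,1,1], [2:1,1,1], [2:1,1,1], [2:1,1,2], [2:1,1,2], [2:1,1,2,2], [2:1,2], [3:], [3:1], [4:1], [4:1]]
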